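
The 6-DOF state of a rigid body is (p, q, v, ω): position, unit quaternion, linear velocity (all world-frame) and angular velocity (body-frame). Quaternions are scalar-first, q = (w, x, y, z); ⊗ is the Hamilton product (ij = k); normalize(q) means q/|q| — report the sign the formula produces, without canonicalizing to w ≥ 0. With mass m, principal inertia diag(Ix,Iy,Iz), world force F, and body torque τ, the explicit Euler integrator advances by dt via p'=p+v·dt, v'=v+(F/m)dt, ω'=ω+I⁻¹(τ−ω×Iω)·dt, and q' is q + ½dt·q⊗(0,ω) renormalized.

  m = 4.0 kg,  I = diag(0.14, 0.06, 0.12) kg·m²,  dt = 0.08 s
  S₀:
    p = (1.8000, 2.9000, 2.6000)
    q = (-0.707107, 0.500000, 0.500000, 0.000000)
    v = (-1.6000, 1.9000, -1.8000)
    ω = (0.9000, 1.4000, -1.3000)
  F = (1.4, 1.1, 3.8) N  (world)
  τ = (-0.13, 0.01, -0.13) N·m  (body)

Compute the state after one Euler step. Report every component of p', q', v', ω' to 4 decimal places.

p' = (1.6720, 3.0520, 2.4560)
q' = (-0.7504, 0.4470, 0.4847, 0.0466)
v' = (-1.5720, 1.9220, -1.7240)
ω' = (0.8881, 1.4445, -1.3195)

precession coupling ω×(Iω) = (-0.1092, -0.0234, -0.1008)
α = I⁻¹(τ − ω×Iω) = (-0.1486, 0.5567, -0.2433)
ω' = ω + α·dt = (0.8881, 1.4445, -1.3195)
q⊗(0,ω) = (-1.1500000, -1.2863963, -0.3399498, 1.1692391)
q + ½dt·q⊗(0,ω), renormalized = (-0.7504, 0.4470, 0.4847, 0.0466)
linear accel F/m = (0.3500, 0.2750, 0.9500)
p + v·dt = (1.6720, 3.0520, 2.4560)
v' = v + a·dt = (-1.5720, 1.9220, -1.7240)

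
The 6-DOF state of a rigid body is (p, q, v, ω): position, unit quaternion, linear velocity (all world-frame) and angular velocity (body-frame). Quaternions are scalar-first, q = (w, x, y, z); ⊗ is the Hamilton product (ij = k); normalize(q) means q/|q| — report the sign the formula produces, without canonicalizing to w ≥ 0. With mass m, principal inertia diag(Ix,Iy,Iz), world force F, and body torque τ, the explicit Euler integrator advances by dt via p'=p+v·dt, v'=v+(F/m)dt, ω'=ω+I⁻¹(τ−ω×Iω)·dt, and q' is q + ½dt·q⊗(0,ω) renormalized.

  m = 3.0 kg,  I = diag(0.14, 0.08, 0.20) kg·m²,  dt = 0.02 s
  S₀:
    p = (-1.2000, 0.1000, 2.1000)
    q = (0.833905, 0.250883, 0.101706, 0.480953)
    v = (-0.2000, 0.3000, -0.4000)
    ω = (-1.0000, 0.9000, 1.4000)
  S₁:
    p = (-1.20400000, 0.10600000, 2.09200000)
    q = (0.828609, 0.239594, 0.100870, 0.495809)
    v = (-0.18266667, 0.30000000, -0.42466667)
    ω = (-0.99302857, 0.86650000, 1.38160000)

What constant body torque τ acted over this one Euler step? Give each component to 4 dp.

τ = (0.2000, -0.0500, -0.1300)

Δω = ω₁−ω₀ = (0.00697143, -0.03350000, -0.01840000)
ω₀×(Iω₀) = (0.1512, 0.0840, 0.0540)
applied torque τ = (0.2000, -0.0500, -0.1300)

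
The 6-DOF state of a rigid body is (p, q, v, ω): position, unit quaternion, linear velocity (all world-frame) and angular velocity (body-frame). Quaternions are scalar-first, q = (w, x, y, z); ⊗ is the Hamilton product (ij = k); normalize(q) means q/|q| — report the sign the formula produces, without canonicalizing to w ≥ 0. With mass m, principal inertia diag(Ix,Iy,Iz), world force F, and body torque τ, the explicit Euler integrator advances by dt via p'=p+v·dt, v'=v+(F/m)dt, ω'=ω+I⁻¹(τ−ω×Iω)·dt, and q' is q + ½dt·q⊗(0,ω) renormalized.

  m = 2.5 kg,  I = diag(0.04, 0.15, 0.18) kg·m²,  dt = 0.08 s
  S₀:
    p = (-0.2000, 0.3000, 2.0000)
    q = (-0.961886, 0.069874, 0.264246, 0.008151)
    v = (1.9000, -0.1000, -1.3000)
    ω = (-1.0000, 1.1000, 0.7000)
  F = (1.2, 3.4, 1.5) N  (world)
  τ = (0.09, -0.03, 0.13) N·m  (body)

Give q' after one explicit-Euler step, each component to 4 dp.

q⊗(0,ω) = (-0.2265023, 1.1378921, -1.1151374, -0.3322128)
q + ½dt·q⊗(0,ω), renormalized = (-0.9689, 0.1151, 0.2192, -0.0051)

q' = (-0.9689, 0.1151, 0.2192, -0.0051)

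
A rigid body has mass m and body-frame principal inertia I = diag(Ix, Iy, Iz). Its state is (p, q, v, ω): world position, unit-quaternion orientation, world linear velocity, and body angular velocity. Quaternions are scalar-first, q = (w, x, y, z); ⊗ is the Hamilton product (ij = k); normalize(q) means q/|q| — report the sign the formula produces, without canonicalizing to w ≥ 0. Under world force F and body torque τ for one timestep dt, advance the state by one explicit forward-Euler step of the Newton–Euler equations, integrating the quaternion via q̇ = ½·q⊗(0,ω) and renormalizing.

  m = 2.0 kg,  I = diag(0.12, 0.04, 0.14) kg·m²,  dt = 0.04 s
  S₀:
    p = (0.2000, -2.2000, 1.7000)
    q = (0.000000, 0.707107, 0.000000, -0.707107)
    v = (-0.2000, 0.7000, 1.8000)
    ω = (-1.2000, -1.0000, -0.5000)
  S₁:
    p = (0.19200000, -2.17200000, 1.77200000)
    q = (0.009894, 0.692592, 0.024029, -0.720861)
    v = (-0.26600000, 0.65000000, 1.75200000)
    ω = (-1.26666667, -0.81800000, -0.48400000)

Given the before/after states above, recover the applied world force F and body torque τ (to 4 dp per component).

rate change Δω = (-0.06666667, 0.18200000, 0.01600000)
τ = I·(Δω/dt) + ω₀×(Iω₀) = (-0.1500, 0.1700, -0.0400)
velocity change Δv = (-0.06600000, -0.05000000, -0.04800000)
m·(v₁−v₀)/dt = (-3.3000, -2.5000, -2.4000)

F = (-3.3000, -2.5000, -2.4000)
τ = (-0.1500, 0.1700, -0.0400)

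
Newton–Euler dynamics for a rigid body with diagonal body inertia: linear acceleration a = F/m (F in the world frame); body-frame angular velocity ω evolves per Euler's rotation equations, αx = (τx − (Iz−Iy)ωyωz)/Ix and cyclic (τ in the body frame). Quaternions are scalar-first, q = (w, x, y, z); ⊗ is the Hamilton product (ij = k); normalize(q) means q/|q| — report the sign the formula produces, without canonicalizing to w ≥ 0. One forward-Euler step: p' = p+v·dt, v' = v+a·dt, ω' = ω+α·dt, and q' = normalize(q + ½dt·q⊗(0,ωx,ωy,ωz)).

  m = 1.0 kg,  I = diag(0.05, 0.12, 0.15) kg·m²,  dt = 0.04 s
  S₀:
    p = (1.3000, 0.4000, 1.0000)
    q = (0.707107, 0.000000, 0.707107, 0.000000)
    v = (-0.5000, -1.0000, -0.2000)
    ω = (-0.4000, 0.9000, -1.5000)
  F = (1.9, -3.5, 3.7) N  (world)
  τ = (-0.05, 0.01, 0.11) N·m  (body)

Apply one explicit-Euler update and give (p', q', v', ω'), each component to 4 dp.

gyro term ω×Iω = (-0.0405, -0.0600, -0.0252)
(τ − ω×Iω)/I = (-0.1900, 0.5833, 0.9013)
new body rate ω' = (-0.4076, 0.9233, -1.4639)
2q̇ = q⊗(0,ω) = (-0.6363963, -1.3435033, 0.6363963, -0.7778177)
updated quaternion q' = (0.6939, -0.0269, 0.7194, -0.0155)
linear accel F/m = (1.9000, -3.5000, 3.7000)
new position p' = (1.2800, 0.3600, 0.9920)
v + (F/m)dt = (-0.4240, -1.1400, -0.0520)

p' = (1.2800, 0.3600, 0.9920)
q' = (0.6939, -0.0269, 0.7194, -0.0155)
v' = (-0.4240, -1.1400, -0.0520)
ω' = (-0.4076, 0.9233, -1.4639)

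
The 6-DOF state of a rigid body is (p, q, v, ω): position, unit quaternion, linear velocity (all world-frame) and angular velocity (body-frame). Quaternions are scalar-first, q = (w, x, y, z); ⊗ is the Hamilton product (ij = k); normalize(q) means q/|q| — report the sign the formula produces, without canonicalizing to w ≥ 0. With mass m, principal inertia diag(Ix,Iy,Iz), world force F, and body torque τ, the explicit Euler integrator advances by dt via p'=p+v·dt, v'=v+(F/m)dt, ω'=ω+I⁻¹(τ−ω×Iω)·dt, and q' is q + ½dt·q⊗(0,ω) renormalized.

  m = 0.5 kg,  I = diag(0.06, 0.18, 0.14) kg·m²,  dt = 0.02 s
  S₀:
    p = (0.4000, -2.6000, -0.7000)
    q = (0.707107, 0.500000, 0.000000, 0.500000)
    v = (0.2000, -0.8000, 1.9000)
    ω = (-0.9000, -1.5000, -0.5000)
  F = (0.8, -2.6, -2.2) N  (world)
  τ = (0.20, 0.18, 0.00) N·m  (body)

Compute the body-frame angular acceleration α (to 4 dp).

ω×(Iω) gyroscopic = (-0.0300, -0.0360, 0.1620)
angular accel α = (3.8333, 1.2000, -1.1571)

α = (3.8333, 1.2000, -1.1571)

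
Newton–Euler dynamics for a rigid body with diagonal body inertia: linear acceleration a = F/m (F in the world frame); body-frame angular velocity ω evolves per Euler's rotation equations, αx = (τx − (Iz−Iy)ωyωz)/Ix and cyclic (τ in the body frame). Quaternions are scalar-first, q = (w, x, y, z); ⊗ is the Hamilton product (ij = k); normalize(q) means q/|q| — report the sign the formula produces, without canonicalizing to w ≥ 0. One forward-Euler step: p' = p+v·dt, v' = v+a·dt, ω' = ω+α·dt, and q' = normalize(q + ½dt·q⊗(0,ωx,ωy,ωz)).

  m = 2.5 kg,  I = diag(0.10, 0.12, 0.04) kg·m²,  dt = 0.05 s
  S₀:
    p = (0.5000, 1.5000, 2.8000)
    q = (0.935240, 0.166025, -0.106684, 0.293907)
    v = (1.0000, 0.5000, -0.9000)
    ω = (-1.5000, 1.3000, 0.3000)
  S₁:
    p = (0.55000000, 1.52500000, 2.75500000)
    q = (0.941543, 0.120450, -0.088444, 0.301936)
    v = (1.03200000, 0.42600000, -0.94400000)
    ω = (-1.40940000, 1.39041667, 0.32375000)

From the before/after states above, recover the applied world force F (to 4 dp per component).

velocity change Δv = (0.03200000, -0.07400000, -0.04400000)
m·(v₁−v₀)/dt = (1.6000, -3.7000, -2.2000)

F = (1.6000, -3.7000, -2.2000)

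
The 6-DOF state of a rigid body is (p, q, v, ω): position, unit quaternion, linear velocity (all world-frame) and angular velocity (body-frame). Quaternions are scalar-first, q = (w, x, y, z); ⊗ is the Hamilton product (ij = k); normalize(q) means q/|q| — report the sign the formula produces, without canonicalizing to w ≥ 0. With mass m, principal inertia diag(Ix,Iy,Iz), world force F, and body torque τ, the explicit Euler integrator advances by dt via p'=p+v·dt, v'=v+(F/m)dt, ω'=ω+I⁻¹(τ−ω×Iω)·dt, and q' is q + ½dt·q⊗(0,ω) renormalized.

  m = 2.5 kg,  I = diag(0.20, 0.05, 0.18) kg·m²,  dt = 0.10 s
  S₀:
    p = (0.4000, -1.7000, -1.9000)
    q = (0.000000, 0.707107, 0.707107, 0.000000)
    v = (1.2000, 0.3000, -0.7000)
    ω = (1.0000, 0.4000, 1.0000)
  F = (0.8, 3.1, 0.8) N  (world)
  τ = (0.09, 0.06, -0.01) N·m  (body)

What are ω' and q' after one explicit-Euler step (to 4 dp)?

(τ − ω×Iω)/I = (0.1900, 0.8000, 0.2778)
ω + α·dt = (1.0190, 0.4800, 1.0278)
Hamilton product q⊗(0,ω) = (-0.9899498, 0.7071070, -0.7071070, -0.4242642)
updated quaternion q' = (-0.0494, 0.7405, 0.6699, -0.0212)

ω' = (1.0190, 0.4800, 1.0278)
q' = (-0.0494, 0.7405, 0.6699, -0.0212)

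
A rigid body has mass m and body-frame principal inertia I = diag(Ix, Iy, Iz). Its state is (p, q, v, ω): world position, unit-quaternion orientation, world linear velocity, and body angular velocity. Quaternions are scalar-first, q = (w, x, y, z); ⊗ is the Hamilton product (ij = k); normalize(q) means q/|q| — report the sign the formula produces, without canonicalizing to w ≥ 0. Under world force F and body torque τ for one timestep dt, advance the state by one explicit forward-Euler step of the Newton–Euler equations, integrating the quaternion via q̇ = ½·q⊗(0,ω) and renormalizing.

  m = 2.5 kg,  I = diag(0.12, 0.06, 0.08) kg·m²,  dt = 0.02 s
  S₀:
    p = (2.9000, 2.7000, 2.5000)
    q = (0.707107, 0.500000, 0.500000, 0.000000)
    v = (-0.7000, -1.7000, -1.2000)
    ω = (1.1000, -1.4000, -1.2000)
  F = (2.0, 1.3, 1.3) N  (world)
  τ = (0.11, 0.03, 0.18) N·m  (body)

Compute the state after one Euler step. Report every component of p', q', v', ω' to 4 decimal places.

p' = (2.8860, 2.6660, 2.4760)
q' = (0.7084, 0.5017, 0.4960, -0.0210)
v' = (-0.6840, -1.6896, -1.1896)
ω' = (1.1127, -1.3724, -1.1781)

α = I⁻¹(τ − ω×Iω) = (0.6367, 1.3800, 1.0950)
ω' = ω + α·dt = (1.1127, -1.3724, -1.1781)
2q̇ = q⊗(0,ω) = (0.1500000, 0.1778177, -0.3899498, -2.0985284)
q + ½dt·q⊗(0,ω), renormalized = (0.7084, 0.5017, 0.4960, -0.0210)
new position p' = (2.8860, 2.6660, 2.4760)
v + (F/m)dt = (-0.6840, -1.6896, -1.1896)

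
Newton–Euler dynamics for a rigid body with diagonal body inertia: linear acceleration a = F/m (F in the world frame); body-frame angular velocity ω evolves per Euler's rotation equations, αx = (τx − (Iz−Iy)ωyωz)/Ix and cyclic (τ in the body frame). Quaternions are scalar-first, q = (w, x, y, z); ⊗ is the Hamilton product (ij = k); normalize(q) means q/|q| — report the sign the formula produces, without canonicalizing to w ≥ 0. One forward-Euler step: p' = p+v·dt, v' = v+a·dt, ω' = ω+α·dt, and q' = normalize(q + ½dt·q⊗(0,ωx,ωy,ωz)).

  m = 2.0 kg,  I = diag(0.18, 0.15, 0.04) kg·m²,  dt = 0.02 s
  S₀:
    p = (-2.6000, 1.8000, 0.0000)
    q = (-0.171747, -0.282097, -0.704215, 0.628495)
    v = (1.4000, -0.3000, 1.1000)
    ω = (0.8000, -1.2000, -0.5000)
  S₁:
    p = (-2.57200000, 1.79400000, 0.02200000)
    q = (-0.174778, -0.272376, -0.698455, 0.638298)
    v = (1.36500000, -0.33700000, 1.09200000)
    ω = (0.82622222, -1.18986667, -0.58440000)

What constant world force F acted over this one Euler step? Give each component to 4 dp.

velocity change Δv = (-0.03500000, -0.03700000, -0.00800000)
F = m·Δv/dt = (-3.5000, -3.7000, -0.8000)

F = (-3.5000, -3.7000, -0.8000)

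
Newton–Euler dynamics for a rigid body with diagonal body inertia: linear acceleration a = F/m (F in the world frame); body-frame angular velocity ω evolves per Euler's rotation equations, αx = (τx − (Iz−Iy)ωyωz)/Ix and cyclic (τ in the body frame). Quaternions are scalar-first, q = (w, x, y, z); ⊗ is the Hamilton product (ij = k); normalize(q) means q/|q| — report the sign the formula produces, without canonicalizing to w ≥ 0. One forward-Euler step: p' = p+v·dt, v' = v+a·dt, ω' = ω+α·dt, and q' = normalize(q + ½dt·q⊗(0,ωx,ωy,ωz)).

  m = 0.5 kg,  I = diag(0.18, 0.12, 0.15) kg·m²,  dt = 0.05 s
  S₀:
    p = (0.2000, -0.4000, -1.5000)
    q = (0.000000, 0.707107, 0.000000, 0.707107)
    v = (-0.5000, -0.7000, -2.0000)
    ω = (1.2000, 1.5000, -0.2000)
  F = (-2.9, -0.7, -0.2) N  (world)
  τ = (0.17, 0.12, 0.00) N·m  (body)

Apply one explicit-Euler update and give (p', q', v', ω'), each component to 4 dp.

p' = (0.1750, -0.4350, -1.6000)
q' = (-0.0177, 0.6798, 0.0247, 0.7328)
v' = (-0.7900, -0.7700, -2.0200)
ω' = (1.2497, 1.5530, -0.1640)

gyro term ω×Iω = (-0.0090, -0.0072, -0.1080)
angular accel α = (0.9944, 1.0600, 0.7200)
ω + α·dt = (1.2497, 1.5530, -0.1640)
Hamilton product q⊗(0,ω) = (-0.7071070, -1.0606605, 0.9899498, 1.0606605)
q' = normalize(q + ½dt·q⊗(0,ω)) = (-0.0177, 0.6798, 0.0247, 0.7328)
linear accel F/m = (-5.8000, -1.4000, -0.4000)
p' = p + v·dt = (0.1750, -0.4350, -1.6000)
new velocity v' = (-0.7900, -0.7700, -2.0200)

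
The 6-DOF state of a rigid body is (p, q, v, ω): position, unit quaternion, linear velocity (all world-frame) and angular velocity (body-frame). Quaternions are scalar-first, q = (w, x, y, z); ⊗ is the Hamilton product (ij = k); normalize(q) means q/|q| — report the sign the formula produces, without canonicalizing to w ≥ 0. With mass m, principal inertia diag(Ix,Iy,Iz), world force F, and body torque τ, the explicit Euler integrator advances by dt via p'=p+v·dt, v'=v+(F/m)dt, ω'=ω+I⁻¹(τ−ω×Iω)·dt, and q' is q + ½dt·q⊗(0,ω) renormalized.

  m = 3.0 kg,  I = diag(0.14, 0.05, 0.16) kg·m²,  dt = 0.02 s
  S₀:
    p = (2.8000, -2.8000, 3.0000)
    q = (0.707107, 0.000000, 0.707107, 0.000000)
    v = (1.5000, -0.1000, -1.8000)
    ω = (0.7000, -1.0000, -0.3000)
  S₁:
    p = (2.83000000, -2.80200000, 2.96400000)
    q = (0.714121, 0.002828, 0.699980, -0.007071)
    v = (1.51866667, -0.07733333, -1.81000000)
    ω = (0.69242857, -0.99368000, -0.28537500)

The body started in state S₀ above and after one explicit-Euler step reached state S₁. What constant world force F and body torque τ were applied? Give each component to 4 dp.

F = (2.8000, 3.4000, -1.5000)
τ = (-0.0200, 0.0200, 0.1800)

Δv = v₁−v₀ = (0.01866667, 0.02266667, -0.01000000)
applied force F = (2.8000, 3.4000, -1.5000)
Δω = ω₁−ω₀ = (-0.00757143, 0.00632000, 0.01462500)
I·α + gyro = (-0.0200, 0.0200, 0.1800)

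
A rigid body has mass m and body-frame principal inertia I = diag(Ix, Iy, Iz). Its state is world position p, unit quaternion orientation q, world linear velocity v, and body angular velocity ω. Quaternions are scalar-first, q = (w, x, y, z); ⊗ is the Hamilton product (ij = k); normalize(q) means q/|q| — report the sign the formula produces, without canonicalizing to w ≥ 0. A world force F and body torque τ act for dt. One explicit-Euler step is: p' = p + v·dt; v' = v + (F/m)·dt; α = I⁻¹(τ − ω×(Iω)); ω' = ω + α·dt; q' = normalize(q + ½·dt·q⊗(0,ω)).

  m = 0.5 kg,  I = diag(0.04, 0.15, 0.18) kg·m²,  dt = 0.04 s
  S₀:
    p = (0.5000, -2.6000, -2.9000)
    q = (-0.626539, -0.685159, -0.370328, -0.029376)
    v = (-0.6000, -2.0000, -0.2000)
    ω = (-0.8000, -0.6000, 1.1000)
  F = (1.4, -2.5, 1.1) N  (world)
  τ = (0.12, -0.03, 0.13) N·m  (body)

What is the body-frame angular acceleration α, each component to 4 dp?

precession coupling ω×(Iω) = (-0.0198, 0.1232, 0.0528)
angular accel α = (3.4950, -1.0213, 0.4289)

α = (3.4950, -1.0213, 0.4289)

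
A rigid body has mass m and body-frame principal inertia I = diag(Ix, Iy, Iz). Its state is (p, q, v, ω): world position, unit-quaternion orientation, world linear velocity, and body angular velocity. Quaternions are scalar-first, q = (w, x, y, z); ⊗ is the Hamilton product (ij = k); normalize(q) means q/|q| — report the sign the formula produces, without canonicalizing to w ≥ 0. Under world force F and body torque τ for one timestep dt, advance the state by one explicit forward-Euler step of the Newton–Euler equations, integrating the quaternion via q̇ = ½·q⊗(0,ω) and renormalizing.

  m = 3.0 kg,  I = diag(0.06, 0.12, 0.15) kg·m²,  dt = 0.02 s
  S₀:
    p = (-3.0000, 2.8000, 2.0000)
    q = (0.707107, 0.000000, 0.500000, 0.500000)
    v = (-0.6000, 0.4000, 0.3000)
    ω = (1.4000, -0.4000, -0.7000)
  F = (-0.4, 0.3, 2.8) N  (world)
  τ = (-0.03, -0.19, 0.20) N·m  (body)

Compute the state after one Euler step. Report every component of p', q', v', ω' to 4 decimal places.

p' = (-3.0120, 2.8080, 2.0060)
q' = (0.7125, 0.0084, 0.5041, 0.4880)
v' = (-0.6027, 0.4020, 0.3187)
ω' = (1.3872, -0.4464, -0.6689)

(τ − ω×Iω)/I = (-0.6400, -2.3183, 1.5573)
ω + α·dt = (1.3872, -0.4464, -0.6689)
q⊗(0,ω) = (0.5500000, 0.8399498, 0.4171572, -1.1949749)
q' = normalize(q + ½dt·q⊗(0,ω)) = (0.7125, 0.0084, 0.5041, 0.4880)
p' = p + v·dt = (-3.0120, 2.8080, 2.0060)
v + (F/m)dt = (-0.6027, 0.4020, 0.3187)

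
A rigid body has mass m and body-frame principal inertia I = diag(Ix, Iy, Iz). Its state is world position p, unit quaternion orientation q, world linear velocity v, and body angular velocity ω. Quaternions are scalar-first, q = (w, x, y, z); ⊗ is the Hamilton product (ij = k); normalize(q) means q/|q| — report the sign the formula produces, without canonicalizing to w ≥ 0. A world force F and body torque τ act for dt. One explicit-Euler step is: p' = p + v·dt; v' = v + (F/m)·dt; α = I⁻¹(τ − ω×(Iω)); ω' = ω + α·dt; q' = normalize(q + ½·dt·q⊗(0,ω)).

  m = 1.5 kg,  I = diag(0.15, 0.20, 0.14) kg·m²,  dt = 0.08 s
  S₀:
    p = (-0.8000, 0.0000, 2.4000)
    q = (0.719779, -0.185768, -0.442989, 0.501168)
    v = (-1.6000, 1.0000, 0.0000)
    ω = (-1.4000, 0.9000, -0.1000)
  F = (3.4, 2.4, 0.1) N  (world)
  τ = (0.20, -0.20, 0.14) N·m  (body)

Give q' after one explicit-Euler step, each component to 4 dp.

q' = (0.7257, -0.2418, -0.4449, 0.4658)

2q̇ = q⊗(0,ω) = (0.1887317, -1.4144429, -0.0724109, -0.8593537)
updated quaternion q' = (0.7257, -0.2418, -0.4449, 0.4658)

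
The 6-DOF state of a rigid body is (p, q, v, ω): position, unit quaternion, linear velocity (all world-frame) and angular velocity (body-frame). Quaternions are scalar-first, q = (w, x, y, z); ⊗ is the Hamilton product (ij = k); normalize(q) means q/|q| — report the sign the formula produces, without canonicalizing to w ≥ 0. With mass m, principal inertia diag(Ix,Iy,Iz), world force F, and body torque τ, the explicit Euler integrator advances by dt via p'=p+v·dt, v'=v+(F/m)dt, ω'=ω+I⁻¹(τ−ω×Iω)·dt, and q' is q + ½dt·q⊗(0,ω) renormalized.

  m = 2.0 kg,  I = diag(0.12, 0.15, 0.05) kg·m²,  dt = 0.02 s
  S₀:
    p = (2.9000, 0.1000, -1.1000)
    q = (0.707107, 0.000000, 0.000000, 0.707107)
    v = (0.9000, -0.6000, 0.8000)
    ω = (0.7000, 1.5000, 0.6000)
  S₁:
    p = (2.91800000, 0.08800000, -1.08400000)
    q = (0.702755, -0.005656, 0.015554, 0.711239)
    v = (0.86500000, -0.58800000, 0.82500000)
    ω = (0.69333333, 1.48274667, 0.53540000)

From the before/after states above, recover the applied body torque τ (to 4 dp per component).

τ = (-0.1300, -0.1000, -0.1300)

rate change Δω = (-0.00666667, -0.01725333, -0.06460000)
ω₀×(Iω₀) = (-0.0900, 0.0294, 0.0315)
τ = I·(Δω/dt) + ω₀×(Iω₀) = (-0.1300, -0.1000, -0.1300)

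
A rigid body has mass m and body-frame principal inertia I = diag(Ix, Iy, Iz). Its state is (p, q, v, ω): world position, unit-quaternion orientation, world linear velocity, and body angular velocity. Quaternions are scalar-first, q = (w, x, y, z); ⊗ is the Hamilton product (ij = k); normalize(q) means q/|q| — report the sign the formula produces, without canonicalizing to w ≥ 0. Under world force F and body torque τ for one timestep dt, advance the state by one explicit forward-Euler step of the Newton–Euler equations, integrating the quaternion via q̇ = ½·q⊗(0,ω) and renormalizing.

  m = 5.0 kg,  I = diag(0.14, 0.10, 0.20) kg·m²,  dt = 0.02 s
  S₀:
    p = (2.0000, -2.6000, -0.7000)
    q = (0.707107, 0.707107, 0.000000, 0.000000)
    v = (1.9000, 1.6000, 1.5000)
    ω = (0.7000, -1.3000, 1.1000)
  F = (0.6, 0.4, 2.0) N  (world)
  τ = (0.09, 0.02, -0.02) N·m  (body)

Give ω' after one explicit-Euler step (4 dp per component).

ω' = (0.7333, -1.2868, 1.0944)

angular accel α = (1.6643, 0.6620, -0.2820)
ω' = ω + α·dt = (0.7333, -1.2868, 1.0944)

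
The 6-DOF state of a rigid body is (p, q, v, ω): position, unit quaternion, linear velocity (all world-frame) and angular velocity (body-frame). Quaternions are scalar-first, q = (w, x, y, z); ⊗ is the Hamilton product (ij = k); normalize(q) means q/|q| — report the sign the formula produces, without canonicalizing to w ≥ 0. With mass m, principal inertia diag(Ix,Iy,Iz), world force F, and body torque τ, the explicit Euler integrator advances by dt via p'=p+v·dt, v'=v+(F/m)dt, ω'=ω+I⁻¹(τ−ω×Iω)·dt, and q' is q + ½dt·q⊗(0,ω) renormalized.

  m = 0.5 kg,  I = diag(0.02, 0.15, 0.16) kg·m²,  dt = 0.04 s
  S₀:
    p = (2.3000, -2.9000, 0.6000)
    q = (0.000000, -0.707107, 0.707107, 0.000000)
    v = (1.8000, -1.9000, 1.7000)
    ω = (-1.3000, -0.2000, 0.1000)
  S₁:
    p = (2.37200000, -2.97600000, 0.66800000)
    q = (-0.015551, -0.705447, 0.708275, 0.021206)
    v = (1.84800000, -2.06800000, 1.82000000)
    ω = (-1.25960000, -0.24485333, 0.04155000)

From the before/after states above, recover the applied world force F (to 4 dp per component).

v₁ − v₀ = (0.04800000, -0.16800000, 0.12000000)
applied force F = (0.6000, -2.1000, 1.5000)

F = (0.6000, -2.1000, 1.5000)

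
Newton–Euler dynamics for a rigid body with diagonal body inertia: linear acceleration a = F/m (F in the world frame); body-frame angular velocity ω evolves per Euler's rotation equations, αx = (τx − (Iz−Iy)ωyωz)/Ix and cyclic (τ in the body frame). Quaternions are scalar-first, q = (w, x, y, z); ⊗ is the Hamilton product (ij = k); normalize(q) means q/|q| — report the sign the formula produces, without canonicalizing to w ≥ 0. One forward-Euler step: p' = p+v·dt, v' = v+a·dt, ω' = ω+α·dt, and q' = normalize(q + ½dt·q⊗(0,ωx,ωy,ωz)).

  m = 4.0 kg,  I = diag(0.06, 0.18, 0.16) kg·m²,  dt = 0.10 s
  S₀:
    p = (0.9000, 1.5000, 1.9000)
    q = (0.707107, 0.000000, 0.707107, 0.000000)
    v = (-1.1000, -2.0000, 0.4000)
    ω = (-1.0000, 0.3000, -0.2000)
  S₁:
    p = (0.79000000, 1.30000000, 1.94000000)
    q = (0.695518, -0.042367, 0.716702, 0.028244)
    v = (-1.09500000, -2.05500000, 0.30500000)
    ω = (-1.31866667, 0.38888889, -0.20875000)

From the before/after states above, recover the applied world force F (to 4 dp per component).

F = (0.2000, -2.2000, -3.8000)

velocity change Δv = (0.00500000, -0.05500000, -0.09500000)
m·(v₁−v₀)/dt = (0.2000, -2.2000, -3.8000)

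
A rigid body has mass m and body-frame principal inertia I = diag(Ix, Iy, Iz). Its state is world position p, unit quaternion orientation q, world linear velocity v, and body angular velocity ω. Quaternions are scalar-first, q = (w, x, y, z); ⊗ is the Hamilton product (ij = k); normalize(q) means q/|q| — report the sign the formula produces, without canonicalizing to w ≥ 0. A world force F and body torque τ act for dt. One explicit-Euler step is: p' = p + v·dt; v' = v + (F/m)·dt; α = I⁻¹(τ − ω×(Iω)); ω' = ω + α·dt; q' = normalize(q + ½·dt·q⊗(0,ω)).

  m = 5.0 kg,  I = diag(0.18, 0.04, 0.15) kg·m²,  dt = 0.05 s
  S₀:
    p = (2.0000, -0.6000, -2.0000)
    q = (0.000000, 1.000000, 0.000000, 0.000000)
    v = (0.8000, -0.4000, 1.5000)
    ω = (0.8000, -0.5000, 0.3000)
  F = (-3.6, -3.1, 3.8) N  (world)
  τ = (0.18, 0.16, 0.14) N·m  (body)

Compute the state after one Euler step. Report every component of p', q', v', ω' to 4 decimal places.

a = (-0.7200, -0.6200, 0.7600)
new position p' = (2.0400, -0.6200, -1.9250)
v + (F/m)dt = (0.7640, -0.4310, 1.5380)
ω×(Iω) gyroscopic = (-0.0165, 0.0072, 0.0560)
α = I⁻¹(τ − ω×Iω) = (1.0917, 3.8200, 0.5600)
ω + α·dt = (0.8546, -0.3090, 0.3280)
Hamilton product q⊗(0,ω) = (-0.8000000, 0.0000000, -0.3000000, -0.5000000)
q + ½dt·q⊗(0,ω), renormalized = (-0.0200, 0.9997, -0.0075, -0.0125)

p' = (2.0400, -0.6200, -1.9250)
q' = (-0.0200, 0.9997, -0.0075, -0.0125)
v' = (0.7640, -0.4310, 1.5380)
ω' = (0.8546, -0.3090, 0.3280)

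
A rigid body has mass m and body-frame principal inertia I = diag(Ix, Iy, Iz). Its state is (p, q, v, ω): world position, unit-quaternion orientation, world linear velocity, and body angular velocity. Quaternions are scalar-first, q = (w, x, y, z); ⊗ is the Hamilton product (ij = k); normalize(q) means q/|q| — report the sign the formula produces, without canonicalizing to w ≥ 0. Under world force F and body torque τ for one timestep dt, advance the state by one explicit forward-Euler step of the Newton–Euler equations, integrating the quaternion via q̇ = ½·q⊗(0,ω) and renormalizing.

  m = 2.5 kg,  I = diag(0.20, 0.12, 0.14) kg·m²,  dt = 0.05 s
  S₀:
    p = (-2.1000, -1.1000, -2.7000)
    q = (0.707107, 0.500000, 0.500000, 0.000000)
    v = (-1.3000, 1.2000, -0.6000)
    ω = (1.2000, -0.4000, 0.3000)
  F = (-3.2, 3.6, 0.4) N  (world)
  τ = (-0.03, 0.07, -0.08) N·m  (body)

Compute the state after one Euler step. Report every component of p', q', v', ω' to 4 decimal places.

p' = (-2.1650, -1.0400, -2.7300)
q' = (0.6967, 0.5247, 0.4889, -0.0147)
v' = (-1.3640, 1.2720, -0.5920)
ω' = (1.1931, -0.3798, 0.2577)

linear accel F/m = (-1.2800, 1.4400, 0.1600)
new position p' = (-2.1650, -1.0400, -2.7300)
v + (F/m)dt = (-1.3640, 1.2720, -0.5920)
ω×(Iω) gyroscopic = (-0.0024, 0.0216, 0.0384)
(τ − ω×Iω)/I = (-0.1380, 0.4033, -0.8457)
new body rate ω' = (1.1931, -0.3798, 0.2577)
2q̇ = q⊗(0,ω) = (-0.4000000, 0.9985284, -0.4328428, -0.5878679)
updated quaternion q' = (0.6967, 0.5247, 0.4889, -0.0147)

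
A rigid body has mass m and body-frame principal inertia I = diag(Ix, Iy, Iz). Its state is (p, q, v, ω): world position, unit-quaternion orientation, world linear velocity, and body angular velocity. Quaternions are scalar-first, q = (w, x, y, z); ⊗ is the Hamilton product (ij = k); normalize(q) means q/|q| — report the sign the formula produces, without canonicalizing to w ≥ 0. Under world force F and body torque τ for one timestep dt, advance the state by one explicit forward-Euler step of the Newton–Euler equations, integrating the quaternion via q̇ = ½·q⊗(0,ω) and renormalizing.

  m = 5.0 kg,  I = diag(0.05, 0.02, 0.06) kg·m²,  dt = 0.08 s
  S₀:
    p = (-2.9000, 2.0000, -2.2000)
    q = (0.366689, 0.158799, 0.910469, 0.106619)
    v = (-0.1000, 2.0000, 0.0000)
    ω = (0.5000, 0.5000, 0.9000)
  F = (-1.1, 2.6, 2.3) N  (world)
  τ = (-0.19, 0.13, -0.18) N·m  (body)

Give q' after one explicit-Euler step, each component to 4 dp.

q' = (0.3411, 0.1966, 0.9133, 0.1047)

Hamilton product q⊗(0,ω) = (-0.6305911, 0.9494571, 0.0937349, -0.0458149)
q' = normalize(q + ½dt·q⊗(0,ω)) = (0.3411, 0.1966, 0.9133, 0.1047)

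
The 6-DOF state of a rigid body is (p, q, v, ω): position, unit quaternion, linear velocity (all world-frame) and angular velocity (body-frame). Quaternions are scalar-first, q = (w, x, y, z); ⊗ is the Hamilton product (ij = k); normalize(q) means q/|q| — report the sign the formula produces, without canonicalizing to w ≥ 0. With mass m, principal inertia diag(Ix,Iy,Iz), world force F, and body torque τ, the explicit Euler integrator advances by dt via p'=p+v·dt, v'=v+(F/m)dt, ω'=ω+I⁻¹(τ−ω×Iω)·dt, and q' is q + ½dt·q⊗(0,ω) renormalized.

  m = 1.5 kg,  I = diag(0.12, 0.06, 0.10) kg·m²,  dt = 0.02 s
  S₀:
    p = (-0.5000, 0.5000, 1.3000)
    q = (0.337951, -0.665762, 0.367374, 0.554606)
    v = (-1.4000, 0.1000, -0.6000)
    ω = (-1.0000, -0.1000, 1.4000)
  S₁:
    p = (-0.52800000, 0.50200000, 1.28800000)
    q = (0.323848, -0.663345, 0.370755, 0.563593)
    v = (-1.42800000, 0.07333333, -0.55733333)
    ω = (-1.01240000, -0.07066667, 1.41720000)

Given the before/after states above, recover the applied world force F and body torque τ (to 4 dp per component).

v₁ − v₀ = (-0.02800000, -0.02666667, 0.04266667)
applied force F = (-2.1000, -2.0000, 3.2000)
Δω = ω₁−ω₀ = (-0.01240000, 0.02933333, 0.01720000)
applied torque τ = (-0.0800, 0.0600, 0.0800)

F = (-2.1000, -2.0000, 3.2000)
τ = (-0.0800, 0.0600, 0.0800)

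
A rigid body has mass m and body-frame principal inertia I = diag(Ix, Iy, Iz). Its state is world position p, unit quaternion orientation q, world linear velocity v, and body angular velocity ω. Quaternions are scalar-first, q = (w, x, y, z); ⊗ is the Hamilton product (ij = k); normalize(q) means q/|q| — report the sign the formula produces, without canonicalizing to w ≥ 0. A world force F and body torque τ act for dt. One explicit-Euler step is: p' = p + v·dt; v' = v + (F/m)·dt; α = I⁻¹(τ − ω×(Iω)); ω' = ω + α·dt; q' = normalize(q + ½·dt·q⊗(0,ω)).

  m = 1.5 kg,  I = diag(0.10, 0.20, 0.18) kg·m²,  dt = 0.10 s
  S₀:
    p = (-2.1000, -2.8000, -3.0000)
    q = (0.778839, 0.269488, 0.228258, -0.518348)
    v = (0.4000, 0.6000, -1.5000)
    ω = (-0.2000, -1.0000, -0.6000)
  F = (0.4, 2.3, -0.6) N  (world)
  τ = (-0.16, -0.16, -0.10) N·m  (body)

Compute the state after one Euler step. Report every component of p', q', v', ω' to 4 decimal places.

new position p' = (-2.0600, -2.7400, -3.1500)
v' = v + a·dt = (0.4267, 0.7533, -1.5400)
(τ − ω×Iω)/I = (-1.4800, -0.7520, -0.6667)
ω' = ω + α·dt = (-0.3480, -1.0752, -0.6667)
q⊗(0,ω) = (-0.0288532, -0.8110706, -0.5134766, -0.6911398)
updated quaternion q' = (0.7760, 0.2285, 0.2022, -0.5519)

p' = (-2.0600, -2.7400, -3.1500)
q' = (0.7760, 0.2285, 0.2022, -0.5519)
v' = (0.4267, 0.7533, -1.5400)
ω' = (-0.3480, -1.0752, -0.6667)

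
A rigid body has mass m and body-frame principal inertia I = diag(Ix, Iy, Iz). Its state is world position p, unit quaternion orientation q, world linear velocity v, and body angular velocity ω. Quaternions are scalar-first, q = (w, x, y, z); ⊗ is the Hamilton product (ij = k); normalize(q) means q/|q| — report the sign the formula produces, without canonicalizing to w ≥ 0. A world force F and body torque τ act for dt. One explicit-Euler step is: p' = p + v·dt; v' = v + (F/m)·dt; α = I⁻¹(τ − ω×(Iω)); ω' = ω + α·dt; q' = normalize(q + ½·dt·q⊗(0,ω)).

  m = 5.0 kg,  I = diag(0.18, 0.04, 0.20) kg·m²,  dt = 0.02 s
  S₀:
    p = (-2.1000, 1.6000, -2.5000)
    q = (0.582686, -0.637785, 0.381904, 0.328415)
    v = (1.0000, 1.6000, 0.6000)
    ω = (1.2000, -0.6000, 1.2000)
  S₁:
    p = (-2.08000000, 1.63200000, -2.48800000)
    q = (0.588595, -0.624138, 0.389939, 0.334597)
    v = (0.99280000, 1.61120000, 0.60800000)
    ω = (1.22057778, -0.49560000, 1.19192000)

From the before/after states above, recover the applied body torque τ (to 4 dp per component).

ω₁ − ω₀ = (0.02057778, 0.10440000, -0.00808000)
ω₀×(Iω₀) = (-0.1152, -0.0288, 0.1008)
τ = I·(Δω/dt) + ω₀×(Iω₀) = (0.0700, 0.1800, 0.0200)

τ = (0.0700, 0.1800, 0.0200)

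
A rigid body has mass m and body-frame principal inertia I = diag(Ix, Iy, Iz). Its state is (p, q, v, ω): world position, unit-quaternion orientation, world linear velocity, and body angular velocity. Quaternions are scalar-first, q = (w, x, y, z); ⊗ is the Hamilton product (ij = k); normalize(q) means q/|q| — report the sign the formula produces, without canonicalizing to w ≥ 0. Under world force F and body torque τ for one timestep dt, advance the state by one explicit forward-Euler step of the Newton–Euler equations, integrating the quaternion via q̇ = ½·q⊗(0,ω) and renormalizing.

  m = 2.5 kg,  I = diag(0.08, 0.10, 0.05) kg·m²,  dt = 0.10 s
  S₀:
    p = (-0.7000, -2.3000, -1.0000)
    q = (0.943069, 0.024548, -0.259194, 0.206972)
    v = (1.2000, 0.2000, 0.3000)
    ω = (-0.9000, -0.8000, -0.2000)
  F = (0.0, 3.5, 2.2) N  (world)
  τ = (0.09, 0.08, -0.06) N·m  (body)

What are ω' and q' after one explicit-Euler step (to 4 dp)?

ω' = (-0.7775, -0.7254, -0.3488)
q' = (0.9341, -0.0070, -0.3054, 0.1846)

ω×(Iω) gyroscopic = (-0.0080, 0.0054, 0.0144)
α = I⁻¹(τ − ω×Iω) = (1.2250, 0.7460, -1.4880)
new body rate ω' = (-0.7775, -0.7254, -0.3488)
2q̇ = q⊗(0,ω) = (-0.1438676, -0.6313457, -0.9358204, -0.4415268)
updated quaternion q' = (0.9341, -0.0070, -0.3054, 0.1846)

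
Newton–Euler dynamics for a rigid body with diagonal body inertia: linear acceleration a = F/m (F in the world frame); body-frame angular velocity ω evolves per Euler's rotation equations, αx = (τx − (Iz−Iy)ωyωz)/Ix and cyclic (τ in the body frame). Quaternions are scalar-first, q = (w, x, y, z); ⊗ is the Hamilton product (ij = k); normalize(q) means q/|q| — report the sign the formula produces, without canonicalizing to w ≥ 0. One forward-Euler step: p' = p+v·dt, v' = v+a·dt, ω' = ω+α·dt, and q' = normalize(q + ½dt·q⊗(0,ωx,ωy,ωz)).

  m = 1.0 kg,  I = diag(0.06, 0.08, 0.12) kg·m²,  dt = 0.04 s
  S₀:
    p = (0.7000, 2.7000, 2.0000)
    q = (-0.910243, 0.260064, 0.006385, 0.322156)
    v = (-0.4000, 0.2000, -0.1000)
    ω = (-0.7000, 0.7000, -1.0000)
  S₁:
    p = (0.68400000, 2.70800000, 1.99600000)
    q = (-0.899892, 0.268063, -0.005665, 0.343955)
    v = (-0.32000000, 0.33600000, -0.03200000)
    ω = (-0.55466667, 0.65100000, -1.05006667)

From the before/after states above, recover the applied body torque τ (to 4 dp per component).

ω₁ − ω₀ = (0.14533333, -0.04900000, -0.05006667)
gyro term ω₀×Iω₀ = (-0.0280, -0.0420, -0.0098)
applied torque τ = (0.1900, -0.1400, -0.1600)

τ = (0.1900, -0.1400, -0.1600)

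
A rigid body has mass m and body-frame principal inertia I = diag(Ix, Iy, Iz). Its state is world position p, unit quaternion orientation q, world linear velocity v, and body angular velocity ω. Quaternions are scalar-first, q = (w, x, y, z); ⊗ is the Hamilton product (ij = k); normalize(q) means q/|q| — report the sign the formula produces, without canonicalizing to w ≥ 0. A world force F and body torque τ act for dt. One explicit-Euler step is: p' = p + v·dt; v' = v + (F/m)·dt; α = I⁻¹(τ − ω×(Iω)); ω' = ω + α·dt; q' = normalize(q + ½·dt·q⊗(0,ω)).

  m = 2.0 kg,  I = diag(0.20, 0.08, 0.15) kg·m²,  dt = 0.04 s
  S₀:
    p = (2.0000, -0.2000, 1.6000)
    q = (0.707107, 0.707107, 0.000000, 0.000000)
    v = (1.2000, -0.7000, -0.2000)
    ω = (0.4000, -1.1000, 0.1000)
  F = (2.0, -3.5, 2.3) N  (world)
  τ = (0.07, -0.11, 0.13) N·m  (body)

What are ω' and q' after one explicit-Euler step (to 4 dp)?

ω' = (0.4155, -1.1560, 0.1206)
q' = (0.7013, 0.7126, -0.0170, -0.0141)

precession coupling ω×(Iω) = (-0.0077, 0.0020, 0.0528)
(τ − ω×Iω)/I = (0.3885, -1.4000, 0.5147)
new body rate ω' = (0.4155, -1.1560, 0.1206)
Hamilton product q⊗(0,ω) = (-0.2828428, 0.2828428, -0.8485284, -0.7071070)
updated quaternion q' = (0.7013, 0.7126, -0.0170, -0.0141)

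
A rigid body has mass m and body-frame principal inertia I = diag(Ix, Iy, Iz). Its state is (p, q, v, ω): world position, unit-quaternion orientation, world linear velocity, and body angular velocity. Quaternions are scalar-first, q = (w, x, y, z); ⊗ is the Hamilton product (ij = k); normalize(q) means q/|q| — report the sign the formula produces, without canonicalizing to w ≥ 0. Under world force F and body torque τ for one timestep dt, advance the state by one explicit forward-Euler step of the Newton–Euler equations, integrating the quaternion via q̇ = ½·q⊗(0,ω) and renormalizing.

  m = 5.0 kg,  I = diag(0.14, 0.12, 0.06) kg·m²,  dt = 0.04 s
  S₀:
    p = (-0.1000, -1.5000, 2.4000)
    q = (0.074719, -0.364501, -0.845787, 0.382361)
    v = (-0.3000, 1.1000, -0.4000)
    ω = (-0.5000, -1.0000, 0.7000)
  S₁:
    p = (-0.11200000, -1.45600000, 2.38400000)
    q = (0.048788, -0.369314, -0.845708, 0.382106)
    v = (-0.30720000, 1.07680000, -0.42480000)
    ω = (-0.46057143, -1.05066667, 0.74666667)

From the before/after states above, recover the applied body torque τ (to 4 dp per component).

τ = (0.1800, -0.1800, 0.0600)

Δω = ω₁−ω₀ = (0.03942857, -0.05066667, 0.04666667)
precession coupling = (0.0420, -0.0280, -0.0100)
I·α + gyro = (0.1800, -0.1800, 0.0600)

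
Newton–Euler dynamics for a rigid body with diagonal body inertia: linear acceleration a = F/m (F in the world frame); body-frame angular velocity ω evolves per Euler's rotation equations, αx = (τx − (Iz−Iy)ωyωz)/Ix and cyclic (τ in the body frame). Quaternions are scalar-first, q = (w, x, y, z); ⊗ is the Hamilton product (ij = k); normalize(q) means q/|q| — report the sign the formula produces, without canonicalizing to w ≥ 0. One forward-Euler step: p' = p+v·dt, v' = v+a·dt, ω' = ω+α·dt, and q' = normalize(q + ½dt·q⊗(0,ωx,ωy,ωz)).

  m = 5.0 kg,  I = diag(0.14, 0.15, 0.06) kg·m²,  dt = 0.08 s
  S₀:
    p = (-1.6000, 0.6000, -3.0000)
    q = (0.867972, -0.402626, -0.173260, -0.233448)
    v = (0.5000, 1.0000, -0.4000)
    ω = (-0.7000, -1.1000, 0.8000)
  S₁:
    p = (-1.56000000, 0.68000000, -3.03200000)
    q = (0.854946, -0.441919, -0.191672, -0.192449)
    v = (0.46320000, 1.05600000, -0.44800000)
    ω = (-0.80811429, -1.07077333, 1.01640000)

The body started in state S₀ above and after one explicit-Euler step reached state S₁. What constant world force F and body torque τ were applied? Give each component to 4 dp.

F = (-2.3000, 3.5000, -3.0000)
τ = (-0.1100, 0.0100, 0.1700)

rate change Δω = (-0.10811429, 0.02922667, 0.21640000)
ω₀×(Iω₀) = (0.0792, -0.0448, 0.0077)
applied torque τ = (-0.1100, 0.0100, 0.1700)
Δv = v₁−v₀ = (-0.03680000, 0.05600000, -0.04800000)
m·(v₁−v₀)/dt = (-2.3000, 3.5000, -3.0000)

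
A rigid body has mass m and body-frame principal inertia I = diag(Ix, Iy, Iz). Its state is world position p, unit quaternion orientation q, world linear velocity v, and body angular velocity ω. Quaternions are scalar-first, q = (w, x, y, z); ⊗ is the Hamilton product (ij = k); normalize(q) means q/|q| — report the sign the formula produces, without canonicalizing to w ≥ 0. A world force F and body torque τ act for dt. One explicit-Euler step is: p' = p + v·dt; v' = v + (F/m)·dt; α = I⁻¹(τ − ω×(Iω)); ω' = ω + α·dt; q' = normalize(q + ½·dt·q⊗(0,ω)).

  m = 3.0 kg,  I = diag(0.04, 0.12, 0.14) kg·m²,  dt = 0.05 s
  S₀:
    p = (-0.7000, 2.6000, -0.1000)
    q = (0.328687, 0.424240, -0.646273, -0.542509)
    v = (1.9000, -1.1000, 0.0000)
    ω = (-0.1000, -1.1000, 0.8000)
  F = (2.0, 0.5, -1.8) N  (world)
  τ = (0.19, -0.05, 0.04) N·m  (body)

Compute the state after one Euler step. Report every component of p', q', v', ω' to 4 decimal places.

p' = (-0.6050, 2.5450, -0.1000)
q' = (0.3226, 0.3953, -0.6621, -0.5489)
v' = (1.9333, -1.0917, -0.0300)
ω' = (0.1595, -1.1242, 0.8111)

precession coupling ω×(Iω) = (-0.0176, 0.0080, 0.0088)
angular accel α = (5.1900, -0.4833, 0.2229)
ω' = ω + α·dt = (0.1595, -1.1242, 0.8111)
Hamilton product q⊗(0,ω) = (-0.2344691, -1.1466470, -0.6466968, -0.2683417)
updated quaternion q' = (0.3226, 0.3953, -0.6621, -0.5489)
a = F/m = (0.6667, 0.1667, -0.6000)
p + v·dt = (-0.6050, 2.5450, -0.1000)
v + (F/m)dt = (1.9333, -1.0917, -0.0300)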